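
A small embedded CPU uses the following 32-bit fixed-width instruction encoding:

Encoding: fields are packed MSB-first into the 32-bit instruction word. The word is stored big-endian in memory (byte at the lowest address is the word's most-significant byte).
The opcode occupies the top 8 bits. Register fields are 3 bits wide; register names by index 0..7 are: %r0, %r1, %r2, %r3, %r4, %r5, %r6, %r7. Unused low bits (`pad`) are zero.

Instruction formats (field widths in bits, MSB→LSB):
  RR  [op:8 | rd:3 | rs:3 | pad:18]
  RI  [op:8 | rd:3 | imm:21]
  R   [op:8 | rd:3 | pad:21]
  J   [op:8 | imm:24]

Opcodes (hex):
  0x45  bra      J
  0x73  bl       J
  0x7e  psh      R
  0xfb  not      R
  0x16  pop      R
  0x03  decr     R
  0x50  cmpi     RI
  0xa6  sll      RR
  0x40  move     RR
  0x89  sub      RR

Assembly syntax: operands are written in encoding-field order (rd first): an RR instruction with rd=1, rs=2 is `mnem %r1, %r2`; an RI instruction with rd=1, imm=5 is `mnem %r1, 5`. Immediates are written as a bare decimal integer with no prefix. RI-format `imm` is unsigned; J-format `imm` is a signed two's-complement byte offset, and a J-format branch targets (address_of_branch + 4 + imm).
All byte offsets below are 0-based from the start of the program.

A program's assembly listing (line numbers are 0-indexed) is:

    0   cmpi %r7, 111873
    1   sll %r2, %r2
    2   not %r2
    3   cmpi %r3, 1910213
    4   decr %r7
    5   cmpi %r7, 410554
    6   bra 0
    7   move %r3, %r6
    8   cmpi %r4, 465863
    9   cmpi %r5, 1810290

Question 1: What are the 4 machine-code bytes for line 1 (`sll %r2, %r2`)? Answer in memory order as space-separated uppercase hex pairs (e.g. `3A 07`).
A6 48 00 00

L1: sll op=0xa6:8|rd=2:3|rs=2:3|pad=0:18 ⇒ 0xa6480000 ⇒ big a6 48 00 00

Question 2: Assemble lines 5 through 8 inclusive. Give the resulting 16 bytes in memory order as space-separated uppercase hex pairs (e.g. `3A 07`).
line 5 (cmpi): pack op=0x50:8|rd=7:3|imm=410554:21 = 0x50e643ba; big→ 50 e6 43 ba
line 6 (bra): pack op=0x45:8|imm=0:24 = 0x45000000; big→ 45 00 00 00
line 7 (move): pack op=0x40:8|rd=3:3|rs=6:3|pad=0:18 = 0x40780000; big→ 40 78 00 00
line 8 (cmpi): pack op=0x50:8|rd=4:3|imm=465863:21 = 0x50871bc7; big→ 50 87 1b c7

50 E6 43 BA 45 00 00 00 40 78 00 00 50 87 1B C7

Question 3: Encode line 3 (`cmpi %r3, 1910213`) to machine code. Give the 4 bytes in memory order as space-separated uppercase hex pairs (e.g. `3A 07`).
50 7D 25 C5

L3: cmpi op=0x50:8|rd=3:3|imm=1910213:21 ⇒ 0x507d25c5 ⇒ big 50 7d 25 c5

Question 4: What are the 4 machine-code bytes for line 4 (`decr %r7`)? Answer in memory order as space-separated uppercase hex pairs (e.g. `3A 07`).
03 E0 00 00

4. decr fields op=0x3:8|rd=7:3|pad=0:21 → word 03e00000h → 03 e0 00 00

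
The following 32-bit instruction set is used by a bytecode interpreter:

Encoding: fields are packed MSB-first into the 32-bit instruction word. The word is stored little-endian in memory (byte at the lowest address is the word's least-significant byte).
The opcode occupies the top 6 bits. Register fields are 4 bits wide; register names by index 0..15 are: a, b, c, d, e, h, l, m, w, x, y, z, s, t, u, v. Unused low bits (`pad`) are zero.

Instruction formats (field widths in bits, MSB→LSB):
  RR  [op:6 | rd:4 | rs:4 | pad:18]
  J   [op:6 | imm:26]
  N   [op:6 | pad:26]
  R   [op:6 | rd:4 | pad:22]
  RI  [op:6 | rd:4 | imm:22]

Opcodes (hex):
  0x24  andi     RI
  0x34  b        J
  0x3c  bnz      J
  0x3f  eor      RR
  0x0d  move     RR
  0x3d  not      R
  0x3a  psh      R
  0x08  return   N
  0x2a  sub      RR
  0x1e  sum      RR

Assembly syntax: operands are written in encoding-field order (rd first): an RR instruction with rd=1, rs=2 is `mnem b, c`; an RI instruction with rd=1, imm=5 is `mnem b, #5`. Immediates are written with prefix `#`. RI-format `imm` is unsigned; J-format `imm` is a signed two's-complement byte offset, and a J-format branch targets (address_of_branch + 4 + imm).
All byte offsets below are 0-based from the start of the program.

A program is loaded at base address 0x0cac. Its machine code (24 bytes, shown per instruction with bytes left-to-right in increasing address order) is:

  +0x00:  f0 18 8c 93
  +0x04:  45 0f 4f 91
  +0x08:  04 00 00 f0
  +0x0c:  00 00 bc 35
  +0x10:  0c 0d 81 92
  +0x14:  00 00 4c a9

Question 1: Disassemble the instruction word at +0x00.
andi u, #792816

[00] f0 18 8c 93 → 0x938c18f0
  opcode bits[31:26]=0x24: andi/RI
  rd@[25:22]=0xe ⇒ u
  imm@[21:0]=0xc18f0 ⇒ #792816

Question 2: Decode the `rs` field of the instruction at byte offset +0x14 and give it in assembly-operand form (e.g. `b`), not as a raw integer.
d

@+14  little-endian(00 00 4c a9) = 0xa94c0000
  op=0xa94c0000>>26=0x2a ⇒ sub (RR)
  rd: (w>>22)&0xf=0x5 → h
  rs: (w>>18)&0xf=0x3 → d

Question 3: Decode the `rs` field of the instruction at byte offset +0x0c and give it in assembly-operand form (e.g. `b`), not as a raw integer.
@+0c  little-endian(00 00 bc 35) = 0x35bc0000
  top 6b → 0xd → move [RR]
  [25:22] rd=6 = l
  [21:18] rs=15 = v

v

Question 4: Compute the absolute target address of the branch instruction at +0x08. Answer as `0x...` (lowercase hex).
0x0cbc

off 0x08: read 04 00 00 f0 as little → 0xf0000004
  opcode bits[31:26]=0x3c: bnz/J
  imm@[25:0]=0x4 ⇒ #4
  target = base 0x0cac + off 0x08 + 4 + imm 4 = 0x0cbc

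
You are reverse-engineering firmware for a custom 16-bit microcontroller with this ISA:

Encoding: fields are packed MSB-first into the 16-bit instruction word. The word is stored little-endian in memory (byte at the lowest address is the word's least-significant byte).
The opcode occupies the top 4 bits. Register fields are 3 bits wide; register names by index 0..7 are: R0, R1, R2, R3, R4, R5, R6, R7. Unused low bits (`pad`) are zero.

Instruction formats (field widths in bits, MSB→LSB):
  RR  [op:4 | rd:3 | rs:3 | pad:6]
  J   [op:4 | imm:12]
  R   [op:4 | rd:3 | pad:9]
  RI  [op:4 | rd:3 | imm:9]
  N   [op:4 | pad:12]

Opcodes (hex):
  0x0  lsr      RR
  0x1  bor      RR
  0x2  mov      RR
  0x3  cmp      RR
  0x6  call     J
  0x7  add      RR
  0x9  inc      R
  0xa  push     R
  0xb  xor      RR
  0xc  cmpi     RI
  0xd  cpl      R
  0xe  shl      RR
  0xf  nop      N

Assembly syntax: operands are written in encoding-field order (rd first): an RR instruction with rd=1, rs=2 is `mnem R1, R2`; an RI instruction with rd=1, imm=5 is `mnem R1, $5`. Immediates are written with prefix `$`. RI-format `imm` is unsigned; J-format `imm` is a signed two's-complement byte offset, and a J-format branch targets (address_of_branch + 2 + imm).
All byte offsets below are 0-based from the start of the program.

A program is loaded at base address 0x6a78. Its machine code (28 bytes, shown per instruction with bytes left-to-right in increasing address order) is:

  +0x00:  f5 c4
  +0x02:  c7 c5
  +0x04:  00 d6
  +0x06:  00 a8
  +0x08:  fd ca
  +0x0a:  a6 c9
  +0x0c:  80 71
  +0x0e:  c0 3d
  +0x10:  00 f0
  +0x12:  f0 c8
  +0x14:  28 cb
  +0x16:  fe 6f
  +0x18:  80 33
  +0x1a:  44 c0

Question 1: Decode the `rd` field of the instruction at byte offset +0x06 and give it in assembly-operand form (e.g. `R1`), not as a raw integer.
[06] 00 a8 → 0xa800
  opcode bits[15:12]=0xa: push/R
  [11:9] rd=4 = R4

R4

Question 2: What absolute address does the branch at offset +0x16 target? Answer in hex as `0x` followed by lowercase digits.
+0x16: fe 6f ⇒ word 0x6ffe (little)
  top 4b → 0x6 → call [J]
  imm@[11:0]=0xffe (s12→-2) ⇒ $-2
  target = base 0x6a78 + off 0x16 + 2 + imm -2 = 0x6a8e

0x6a8e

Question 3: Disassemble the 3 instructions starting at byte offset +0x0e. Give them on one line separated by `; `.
cmp R6, R7; nop; cmpi R4, $240

[0e] c0 3d → 0x3dc0
  top 4b → 0x3 → cmp [RR]
  rd: (w>>9)&0x7=0x6 → R6
  rs: (w>>6)&0x7=0x7 → R7
[10] 00 f0 → 0xf000
  top 4b → 0xf → nop [N]
[12] f0 c8 → 0xc8f0
  top 4b → 0xc → cmpi [RI]
  rd: (w>>9)&0x7=0x4 → R4
  imm: (w>>0)&0x1ff=0xf0 → $240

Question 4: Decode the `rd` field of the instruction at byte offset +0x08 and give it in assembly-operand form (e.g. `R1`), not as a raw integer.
R5

@+08  little-endian(fd ca) = 0xcafd
  op=0xcafd>>12=0xc ⇒ cmpi (RI)
  [11:9] rd=5 = R5
  [8:0] imm=253 = $253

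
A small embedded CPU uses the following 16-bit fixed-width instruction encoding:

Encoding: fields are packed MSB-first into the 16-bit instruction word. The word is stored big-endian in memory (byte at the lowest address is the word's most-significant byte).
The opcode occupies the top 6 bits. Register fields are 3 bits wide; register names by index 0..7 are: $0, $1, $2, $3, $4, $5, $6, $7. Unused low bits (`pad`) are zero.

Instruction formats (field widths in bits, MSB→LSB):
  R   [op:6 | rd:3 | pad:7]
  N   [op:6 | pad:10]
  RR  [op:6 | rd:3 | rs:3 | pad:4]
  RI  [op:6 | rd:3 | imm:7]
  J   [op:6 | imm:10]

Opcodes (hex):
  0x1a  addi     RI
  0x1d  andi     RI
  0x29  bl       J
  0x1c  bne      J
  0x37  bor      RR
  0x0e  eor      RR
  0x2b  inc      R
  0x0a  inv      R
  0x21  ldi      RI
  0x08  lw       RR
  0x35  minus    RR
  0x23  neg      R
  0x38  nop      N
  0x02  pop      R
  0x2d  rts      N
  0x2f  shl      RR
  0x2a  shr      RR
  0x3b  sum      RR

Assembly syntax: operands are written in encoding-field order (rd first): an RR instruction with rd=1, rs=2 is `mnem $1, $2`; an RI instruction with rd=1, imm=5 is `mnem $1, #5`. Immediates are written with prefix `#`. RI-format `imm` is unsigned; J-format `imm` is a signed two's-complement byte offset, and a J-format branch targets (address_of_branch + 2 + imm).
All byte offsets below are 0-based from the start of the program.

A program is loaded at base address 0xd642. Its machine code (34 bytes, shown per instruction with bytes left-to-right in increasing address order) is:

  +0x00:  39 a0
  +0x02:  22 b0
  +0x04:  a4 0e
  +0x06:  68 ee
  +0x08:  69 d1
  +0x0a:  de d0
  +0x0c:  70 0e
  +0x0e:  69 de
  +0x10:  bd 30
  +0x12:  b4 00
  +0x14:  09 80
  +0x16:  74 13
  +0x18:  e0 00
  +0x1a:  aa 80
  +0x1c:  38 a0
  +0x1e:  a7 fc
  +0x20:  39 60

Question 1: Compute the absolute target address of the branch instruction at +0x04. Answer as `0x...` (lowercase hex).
0xd656

+0x04: a4 0e ⇒ word 0xa40e (big)
  top 6b → 0x29 → bl [J]
  imm@[9:0]=0xe ⇒ #14
  target = base 0xd642 + off 0x04 + 2 + imm 14 = 0xd656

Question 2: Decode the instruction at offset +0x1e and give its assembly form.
bl #-4

[1e] a7 fc → 0xa7fc
  top 6b → 0x29 → bl [J]
  imm@[9:0]=0x3fc (s10→-4) ⇒ #-4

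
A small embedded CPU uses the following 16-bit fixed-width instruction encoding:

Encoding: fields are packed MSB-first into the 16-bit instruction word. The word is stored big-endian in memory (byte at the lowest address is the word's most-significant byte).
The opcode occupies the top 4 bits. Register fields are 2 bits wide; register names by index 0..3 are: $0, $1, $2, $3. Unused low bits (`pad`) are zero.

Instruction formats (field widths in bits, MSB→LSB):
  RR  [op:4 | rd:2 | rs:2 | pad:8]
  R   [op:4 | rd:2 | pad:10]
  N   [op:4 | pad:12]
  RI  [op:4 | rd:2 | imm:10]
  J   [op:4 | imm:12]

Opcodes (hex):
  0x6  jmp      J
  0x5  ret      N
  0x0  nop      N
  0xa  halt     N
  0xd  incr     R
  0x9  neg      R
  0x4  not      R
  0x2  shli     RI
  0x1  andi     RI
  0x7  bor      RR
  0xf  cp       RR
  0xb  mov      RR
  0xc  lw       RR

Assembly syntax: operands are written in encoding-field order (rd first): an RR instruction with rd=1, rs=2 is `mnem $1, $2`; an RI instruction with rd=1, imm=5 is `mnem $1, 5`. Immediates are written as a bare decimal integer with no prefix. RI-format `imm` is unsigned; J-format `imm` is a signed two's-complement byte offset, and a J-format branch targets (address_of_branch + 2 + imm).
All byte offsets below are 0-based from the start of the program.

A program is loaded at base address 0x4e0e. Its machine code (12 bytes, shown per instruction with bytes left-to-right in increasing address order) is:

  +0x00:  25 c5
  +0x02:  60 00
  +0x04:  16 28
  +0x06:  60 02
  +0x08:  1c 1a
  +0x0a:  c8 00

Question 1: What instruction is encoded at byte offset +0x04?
off 0x04: read 16 28 as big → 0x1628
  top 4b → 0x1 → andi [RI]
  [11:10] rd=1 = $1
  [9:0] imm=552 = 552

andi $1, 552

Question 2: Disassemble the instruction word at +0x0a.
+0x0a: c8 00 ⇒ word 0xc800 (big)
  opcode bits[15:12]=0xc: lw/RR
  [11:10] rd=2 = $2
  [9:8] rs=0 = $0

lw $2, $0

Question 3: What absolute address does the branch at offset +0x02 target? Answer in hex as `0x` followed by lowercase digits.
0x4e12

@+02  big-endian(60 00) = 0x6000
  opcode bits[15:12]=0x6: jmp/J
  imm: (w>>0)&0xfff=0x0 → 0
  target = base 0x4e0e + off 0x02 + 2 + imm 0 = 0x4e12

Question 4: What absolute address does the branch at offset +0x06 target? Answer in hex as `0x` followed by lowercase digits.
0x4e18

[06] 60 02 → 0x6002
  top 4b → 0x6 → jmp [J]
  imm@[11:0]=0x2 ⇒ 2
  target = base 0x4e0e + off 0x06 + 2 + imm 2 = 0x4e18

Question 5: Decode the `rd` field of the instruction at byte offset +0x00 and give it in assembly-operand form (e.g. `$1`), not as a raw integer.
off 0x00: read 25 c5 as big → 0x25c5
  opcode bits[15:12]=0x2: shli/RI
  rd: (w>>10)&0x3=0x1 → $1
  imm: (w>>0)&0x3ff=0x1c5 → 453

$1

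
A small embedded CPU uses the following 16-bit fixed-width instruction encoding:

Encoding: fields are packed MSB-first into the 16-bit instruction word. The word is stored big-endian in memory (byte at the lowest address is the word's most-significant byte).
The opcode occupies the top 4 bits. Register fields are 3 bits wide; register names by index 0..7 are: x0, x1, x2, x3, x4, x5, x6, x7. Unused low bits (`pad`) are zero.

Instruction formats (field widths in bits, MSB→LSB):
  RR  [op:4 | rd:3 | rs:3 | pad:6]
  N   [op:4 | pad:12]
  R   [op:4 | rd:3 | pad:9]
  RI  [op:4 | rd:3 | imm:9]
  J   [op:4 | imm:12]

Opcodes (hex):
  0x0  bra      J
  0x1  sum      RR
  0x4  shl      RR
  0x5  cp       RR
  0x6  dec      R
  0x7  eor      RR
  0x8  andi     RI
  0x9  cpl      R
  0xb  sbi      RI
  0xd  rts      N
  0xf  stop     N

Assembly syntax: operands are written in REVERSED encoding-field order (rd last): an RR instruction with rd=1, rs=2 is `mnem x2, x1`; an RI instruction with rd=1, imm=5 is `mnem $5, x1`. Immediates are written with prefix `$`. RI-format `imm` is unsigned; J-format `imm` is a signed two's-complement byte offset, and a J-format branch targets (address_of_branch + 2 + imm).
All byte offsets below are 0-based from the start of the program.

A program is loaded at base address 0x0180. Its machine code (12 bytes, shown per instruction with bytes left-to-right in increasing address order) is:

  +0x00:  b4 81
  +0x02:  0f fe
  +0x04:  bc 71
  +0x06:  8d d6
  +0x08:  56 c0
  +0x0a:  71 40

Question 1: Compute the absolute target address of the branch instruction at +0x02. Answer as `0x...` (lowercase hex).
@+02  big-endian(0f fe) = 0x0ffe
  top 4b → 0x0 → bra [J]
  imm@[11:0]=0xffe (s12→-2) ⇒ $-2
  target = base 0x0180 + off 0x02 + 2 + imm -2 = 0x0182

0x0182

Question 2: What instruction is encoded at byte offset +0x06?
andi $470, x6

[06] 8d d6 → 0x8dd6
  top 4b → 0x8 → andi [RI]
  rd@[11:9]=0x6 ⇒ x6
  imm@[8:0]=0x1d6 ⇒ $470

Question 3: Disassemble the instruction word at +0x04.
sbi $113, x6

@+04  big-endian(bc 71) = 0xbc71
  top 4b → 0xb → sbi [RI]
  rd: (w>>9)&0x7=0x6 → x6
  imm: (w>>0)&0x1ff=0x71 → $113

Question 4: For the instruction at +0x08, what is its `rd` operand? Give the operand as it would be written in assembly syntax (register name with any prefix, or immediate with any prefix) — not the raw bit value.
x3

@+08  big-endian(56 c0) = 0x56c0
  op=0x56c0>>12=0x5 ⇒ cp (RR)
  [11:9] rd=3 = x3
  [8:6] rs=3 = x3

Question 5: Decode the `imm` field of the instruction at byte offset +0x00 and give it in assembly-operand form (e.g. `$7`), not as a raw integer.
@+00  big-endian(b4 81) = 0xb481
  op=0xb481>>12=0xb ⇒ sbi (RI)
  rd@[11:9]=0x2 ⇒ x2
  imm@[8:0]=0x81 ⇒ $129

$129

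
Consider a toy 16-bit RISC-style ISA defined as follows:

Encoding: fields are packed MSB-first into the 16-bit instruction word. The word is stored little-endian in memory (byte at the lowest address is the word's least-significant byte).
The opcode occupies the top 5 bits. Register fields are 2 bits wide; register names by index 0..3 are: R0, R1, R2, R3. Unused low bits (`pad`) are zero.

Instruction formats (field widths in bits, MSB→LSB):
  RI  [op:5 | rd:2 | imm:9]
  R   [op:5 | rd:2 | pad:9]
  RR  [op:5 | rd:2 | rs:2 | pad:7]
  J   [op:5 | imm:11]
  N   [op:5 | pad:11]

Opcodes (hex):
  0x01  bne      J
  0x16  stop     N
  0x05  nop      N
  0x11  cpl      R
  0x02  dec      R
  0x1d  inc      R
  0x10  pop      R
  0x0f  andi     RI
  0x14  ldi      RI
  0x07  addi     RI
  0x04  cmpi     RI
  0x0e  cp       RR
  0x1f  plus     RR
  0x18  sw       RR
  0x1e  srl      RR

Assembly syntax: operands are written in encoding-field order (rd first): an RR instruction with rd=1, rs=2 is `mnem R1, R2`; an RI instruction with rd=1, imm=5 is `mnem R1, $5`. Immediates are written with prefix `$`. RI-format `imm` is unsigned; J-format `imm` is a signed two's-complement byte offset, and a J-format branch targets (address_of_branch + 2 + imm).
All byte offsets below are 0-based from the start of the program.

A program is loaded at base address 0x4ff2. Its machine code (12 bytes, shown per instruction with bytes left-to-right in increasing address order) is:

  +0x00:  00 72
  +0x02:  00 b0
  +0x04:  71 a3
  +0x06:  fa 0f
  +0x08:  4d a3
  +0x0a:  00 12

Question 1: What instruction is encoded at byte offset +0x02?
@+02  little-endian(00 b0) = 0xb000
  opcode bits[15:11]=0x16: stop/N

stop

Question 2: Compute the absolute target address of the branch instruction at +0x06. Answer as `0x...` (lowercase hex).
0x4ff4

off 0x06: read fa 0f as little → 0x0ffa
  opcode bits[15:11]=0x1: bne/J
  [10:0] imm=2042 (s11→-6) = $-6
  target = base 0x4ff2 + off 0x06 + 2 + imm -6 = 0x4ff4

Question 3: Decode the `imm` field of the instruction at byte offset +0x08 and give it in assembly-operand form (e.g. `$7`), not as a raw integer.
off 0x08: read 4d a3 as little → 0xa34d
  top 5b → 0x14 → ldi [RI]
  rd: (w>>9)&0x3=0x1 → R1
  imm: (w>>0)&0x1ff=0x14d → $333

$333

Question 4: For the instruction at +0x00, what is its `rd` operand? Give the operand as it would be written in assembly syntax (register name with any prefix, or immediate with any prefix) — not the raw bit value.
[00] 00 72 → 0x7200
  op=0x7200>>11=0xe ⇒ cp (RR)
  [10:9] rd=1 = R1
  [8:7] rs=0 = R0

R1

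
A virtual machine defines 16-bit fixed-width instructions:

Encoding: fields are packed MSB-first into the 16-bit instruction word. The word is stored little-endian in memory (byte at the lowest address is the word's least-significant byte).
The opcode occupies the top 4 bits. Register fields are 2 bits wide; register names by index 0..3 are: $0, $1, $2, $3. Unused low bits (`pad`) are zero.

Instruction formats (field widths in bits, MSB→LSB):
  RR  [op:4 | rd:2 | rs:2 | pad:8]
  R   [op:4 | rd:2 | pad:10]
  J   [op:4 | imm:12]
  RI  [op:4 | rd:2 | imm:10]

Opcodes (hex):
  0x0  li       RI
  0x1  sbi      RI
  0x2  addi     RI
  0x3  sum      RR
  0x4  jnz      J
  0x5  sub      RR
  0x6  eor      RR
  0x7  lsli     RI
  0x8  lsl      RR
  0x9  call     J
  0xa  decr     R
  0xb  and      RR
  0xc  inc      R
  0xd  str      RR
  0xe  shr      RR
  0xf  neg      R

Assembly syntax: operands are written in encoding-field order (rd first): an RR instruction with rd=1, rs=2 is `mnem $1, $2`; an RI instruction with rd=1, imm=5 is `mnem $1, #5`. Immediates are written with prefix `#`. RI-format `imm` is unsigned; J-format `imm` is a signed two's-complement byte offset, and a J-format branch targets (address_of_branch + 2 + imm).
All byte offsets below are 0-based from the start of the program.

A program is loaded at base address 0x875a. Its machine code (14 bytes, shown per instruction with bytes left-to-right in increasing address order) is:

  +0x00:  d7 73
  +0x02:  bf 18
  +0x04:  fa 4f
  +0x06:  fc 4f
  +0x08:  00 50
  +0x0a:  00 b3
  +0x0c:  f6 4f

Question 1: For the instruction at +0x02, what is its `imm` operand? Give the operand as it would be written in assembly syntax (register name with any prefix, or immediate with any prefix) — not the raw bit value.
off 0x02: read bf 18 as little → 0x18bf
  top 4b → 0x1 → sbi [RI]
  rd: (w>>10)&0x3=0x2 → $2
  imm: (w>>0)&0x3ff=0xbf → #191

#191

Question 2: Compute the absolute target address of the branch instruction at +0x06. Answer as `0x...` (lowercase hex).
0x875e

[06] fc 4f → 0x4ffc
  op=0x4ffc>>12=0x4 ⇒ jnz (J)
  [11:0] imm=4092 (s12→-4) = #-4
  target = base 0x875a + off 0x06 + 2 + imm -4 = 0x875e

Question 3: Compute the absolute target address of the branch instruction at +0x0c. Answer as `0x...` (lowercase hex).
+0x0c: f6 4f ⇒ word 0x4ff6 (little)
  top 4b → 0x4 → jnz [J]
  imm: (w>>0)&0xfff=0xff6 (s12→-10) → #-10
  target = base 0x875a + off 0x0c + 2 + imm -10 = 0x875e

0x875e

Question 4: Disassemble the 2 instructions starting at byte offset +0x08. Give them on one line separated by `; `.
[08] 00 50 → 0x5000
  op=0x5000>>12=0x5 ⇒ sub (RR)
  rd: (w>>10)&0x3=0x0 → $0
  rs: (w>>8)&0x3=0x0 → $0
[0a] 00 b3 → 0xb300
  op=0xb300>>12=0xb ⇒ and (RR)
  rd: (w>>10)&0x3=0x0 → $0
  rs: (w>>8)&0x3=0x3 → $3

sub $0, $0; and $0, $3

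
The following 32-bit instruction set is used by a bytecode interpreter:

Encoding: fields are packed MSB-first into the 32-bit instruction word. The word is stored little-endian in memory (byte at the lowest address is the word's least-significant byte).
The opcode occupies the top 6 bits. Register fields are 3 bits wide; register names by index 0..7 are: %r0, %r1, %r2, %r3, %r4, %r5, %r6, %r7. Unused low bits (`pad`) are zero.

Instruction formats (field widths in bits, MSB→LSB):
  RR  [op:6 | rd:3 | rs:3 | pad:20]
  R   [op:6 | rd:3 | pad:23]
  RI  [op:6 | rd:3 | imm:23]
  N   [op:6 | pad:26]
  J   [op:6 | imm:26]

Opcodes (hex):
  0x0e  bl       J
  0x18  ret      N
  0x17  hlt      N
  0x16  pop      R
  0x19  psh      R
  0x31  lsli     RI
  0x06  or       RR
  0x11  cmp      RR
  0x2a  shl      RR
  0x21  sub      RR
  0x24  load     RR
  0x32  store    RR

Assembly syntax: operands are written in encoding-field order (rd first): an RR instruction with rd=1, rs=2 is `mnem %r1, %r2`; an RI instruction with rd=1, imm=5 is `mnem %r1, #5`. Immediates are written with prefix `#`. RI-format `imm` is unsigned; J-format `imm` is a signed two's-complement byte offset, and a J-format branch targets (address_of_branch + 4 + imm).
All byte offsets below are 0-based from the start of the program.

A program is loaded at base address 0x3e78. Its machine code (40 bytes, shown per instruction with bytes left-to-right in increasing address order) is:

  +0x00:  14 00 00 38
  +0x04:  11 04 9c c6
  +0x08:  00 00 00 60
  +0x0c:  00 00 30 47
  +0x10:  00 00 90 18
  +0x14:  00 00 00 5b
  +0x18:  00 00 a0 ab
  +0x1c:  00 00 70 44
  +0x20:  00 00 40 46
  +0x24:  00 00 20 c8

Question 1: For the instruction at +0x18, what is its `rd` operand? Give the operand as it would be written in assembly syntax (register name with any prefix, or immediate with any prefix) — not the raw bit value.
off 0x18: read 00 00 a0 ab as little → 0xaba00000
  opcode bits[31:26]=0x2a: shl/RR
  [25:23] rd=7 = %r7
  [22:20] rs=2 = %r2

%r7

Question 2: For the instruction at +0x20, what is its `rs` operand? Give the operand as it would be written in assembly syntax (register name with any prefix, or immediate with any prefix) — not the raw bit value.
%r4

@+20  little-endian(00 00 40 46) = 0x46400000
  top 6b → 0x11 → cmp [RR]
  [25:23] rd=4 = %r4
  [22:20] rs=4 = %r4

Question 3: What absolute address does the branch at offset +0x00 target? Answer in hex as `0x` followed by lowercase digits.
0x3e90

+0x00: 14 00 00 38 ⇒ word 0x38000014 (little)
  op=0x38000014>>26=0xe ⇒ bl (J)
  imm: (w>>0)&0x3ffffff=0x14 → #20
  target = base 0x3e78 + off 0x00 + 4 + imm 20 = 0x3e90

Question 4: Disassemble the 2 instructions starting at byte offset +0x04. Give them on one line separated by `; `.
lsli %r5, #1836049; ret

@+04  little-endian(11 04 9c c6) = 0xc69c0411
  opcode bits[31:26]=0x31: lsli/RI
  rd: (w>>23)&0x7=0x5 → %r5
  imm: (w>>0)&0x7fffff=0x1c0411 → #1836049
@+08  little-endian(00 00 00 60) = 0x60000000
  opcode bits[31:26]=0x18: ret/N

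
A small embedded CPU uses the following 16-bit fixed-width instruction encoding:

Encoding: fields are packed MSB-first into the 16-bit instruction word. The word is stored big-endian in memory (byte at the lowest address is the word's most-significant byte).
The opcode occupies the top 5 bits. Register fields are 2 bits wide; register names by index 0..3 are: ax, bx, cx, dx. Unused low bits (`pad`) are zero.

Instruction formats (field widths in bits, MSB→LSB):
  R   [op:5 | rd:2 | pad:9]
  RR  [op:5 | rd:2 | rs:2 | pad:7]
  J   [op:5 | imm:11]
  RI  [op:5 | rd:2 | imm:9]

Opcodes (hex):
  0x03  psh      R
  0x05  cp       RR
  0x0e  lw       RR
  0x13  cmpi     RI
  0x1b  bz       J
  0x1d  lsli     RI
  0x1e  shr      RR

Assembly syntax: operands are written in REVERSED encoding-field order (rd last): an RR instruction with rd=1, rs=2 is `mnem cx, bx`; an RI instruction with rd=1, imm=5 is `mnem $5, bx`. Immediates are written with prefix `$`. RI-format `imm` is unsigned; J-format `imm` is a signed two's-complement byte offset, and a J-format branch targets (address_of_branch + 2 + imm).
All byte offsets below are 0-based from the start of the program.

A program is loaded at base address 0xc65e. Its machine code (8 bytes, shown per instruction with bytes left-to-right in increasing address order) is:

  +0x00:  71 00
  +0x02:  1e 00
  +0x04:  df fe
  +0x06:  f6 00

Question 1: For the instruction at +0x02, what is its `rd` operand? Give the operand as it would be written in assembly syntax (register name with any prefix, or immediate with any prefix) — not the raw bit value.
+0x02: 1e 00 ⇒ word 0x1e00 (big)
  top 5b → 0x3 → psh [R]
  rd@[10:9]=0x3 ⇒ dx

dx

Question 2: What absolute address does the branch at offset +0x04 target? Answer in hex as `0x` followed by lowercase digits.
0xc662

off 0x04: read df fe as big → 0xdffe
  op=0xdffe>>11=0x1b ⇒ bz (J)
  imm@[10:0]=0x7fe (s11→-2) ⇒ $-2
  target = base 0xc65e + off 0x04 + 2 + imm -2 = 0xc662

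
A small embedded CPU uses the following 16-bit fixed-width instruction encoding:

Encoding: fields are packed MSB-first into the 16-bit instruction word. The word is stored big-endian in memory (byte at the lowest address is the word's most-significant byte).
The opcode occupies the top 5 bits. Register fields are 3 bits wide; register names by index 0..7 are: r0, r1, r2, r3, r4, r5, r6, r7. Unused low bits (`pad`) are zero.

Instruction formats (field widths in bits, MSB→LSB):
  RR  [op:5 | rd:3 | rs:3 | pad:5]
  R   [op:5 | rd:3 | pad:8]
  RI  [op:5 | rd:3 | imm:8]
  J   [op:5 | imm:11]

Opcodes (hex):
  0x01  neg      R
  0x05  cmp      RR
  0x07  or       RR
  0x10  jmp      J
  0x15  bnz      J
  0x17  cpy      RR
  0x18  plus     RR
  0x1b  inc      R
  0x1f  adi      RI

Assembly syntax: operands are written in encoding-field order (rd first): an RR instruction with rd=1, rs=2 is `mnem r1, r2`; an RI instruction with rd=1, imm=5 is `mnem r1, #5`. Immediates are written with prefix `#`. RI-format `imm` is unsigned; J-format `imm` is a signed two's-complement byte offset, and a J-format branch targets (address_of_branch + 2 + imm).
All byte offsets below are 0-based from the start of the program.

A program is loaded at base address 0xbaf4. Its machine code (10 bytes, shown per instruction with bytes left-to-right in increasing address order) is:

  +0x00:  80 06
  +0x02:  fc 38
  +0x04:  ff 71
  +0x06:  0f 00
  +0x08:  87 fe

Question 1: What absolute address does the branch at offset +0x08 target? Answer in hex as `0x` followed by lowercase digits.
0xbafc

[08] 87 fe → 0x87fe
  op=0x87fe>>11=0x10 ⇒ jmp (J)
  imm: (w>>0)&0x7ff=0x7fe (s11→-2) → #-2
  target = base 0xbaf4 + off 0x08 + 2 + imm -2 = 0xbafc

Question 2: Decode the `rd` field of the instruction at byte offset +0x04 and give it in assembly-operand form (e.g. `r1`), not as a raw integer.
r7

off 0x04: read ff 71 as big → 0xff71
  op=0xff71>>11=0x1f ⇒ adi (RI)
  rd: (w>>8)&0x7=0x7 → r7
  imm: (w>>0)&0xff=0x71 → #113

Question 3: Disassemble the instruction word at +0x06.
neg r7

[06] 0f 00 → 0x0f00
  top 5b → 0x1 → neg [R]
  rd@[10:8]=0x7 ⇒ r7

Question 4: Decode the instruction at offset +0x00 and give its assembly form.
jmp #6

+0x00: 80 06 ⇒ word 0x8006 (big)
  op=0x8006>>11=0x10 ⇒ jmp (J)
  imm@[10:0]=0x6 ⇒ #6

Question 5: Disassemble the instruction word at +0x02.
[02] fc 38 → 0xfc38
  top 5b → 0x1f → adi [RI]
  rd: (w>>8)&0x7=0x4 → r4
  imm: (w>>0)&0xff=0x38 → #56

adi r4, #56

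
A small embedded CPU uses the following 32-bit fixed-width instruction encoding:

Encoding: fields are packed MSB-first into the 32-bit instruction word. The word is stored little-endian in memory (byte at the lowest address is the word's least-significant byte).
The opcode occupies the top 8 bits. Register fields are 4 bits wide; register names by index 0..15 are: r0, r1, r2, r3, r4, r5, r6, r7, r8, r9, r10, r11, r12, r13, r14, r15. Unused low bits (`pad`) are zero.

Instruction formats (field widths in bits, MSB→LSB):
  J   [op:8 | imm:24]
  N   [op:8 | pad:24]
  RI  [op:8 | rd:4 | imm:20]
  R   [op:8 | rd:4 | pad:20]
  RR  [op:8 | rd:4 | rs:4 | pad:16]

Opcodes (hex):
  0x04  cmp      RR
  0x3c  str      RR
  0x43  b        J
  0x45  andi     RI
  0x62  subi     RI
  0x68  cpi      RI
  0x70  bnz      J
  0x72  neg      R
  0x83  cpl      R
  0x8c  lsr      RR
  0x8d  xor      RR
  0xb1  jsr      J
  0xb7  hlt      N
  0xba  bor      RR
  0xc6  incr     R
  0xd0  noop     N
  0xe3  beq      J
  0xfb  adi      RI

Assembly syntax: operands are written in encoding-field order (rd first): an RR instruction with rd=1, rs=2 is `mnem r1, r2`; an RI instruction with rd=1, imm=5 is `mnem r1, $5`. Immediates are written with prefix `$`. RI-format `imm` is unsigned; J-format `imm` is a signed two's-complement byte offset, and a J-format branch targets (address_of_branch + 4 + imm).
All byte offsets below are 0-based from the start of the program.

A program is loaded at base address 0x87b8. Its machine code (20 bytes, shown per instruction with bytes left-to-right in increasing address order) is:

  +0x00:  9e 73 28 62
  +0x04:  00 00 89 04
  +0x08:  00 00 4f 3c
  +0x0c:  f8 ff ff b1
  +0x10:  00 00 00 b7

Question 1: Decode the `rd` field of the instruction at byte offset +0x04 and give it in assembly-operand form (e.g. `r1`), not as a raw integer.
r8

off 0x04: read 00 00 89 04 as little → 0x04890000
  opcode bits[31:24]=0x4: cmp/RR
  rd: (w>>20)&0xf=0x8 → r8
  rs: (w>>16)&0xf=0x9 → r9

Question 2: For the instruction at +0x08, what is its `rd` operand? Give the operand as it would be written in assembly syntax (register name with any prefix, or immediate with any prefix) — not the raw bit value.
+0x08: 00 00 4f 3c ⇒ word 0x3c4f0000 (little)
  opcode bits[31:24]=0x3c: str/RR
  rd: (w>>20)&0xf=0x4 → r4
  rs: (w>>16)&0xf=0xf → r15

r4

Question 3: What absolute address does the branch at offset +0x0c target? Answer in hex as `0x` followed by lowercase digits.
0x87c0

[0c] f8 ff ff b1 → 0xb1fffff8
  opcode bits[31:24]=0xb1: jsr/J
  imm: (w>>0)&0xffffff=0xfffff8 (s24→-8) → $-8
  target = base 0x87b8 + off 0x0c + 4 + imm -8 = 0x87c0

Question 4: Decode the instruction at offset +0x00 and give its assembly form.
+0x00: 9e 73 28 62 ⇒ word 0x6228739e (little)
  op=0x6228739e>>24=0x62 ⇒ subi (RI)
  [23:20] rd=2 = r2
  [19:0] imm=553886 = $553886

subi r2, $553886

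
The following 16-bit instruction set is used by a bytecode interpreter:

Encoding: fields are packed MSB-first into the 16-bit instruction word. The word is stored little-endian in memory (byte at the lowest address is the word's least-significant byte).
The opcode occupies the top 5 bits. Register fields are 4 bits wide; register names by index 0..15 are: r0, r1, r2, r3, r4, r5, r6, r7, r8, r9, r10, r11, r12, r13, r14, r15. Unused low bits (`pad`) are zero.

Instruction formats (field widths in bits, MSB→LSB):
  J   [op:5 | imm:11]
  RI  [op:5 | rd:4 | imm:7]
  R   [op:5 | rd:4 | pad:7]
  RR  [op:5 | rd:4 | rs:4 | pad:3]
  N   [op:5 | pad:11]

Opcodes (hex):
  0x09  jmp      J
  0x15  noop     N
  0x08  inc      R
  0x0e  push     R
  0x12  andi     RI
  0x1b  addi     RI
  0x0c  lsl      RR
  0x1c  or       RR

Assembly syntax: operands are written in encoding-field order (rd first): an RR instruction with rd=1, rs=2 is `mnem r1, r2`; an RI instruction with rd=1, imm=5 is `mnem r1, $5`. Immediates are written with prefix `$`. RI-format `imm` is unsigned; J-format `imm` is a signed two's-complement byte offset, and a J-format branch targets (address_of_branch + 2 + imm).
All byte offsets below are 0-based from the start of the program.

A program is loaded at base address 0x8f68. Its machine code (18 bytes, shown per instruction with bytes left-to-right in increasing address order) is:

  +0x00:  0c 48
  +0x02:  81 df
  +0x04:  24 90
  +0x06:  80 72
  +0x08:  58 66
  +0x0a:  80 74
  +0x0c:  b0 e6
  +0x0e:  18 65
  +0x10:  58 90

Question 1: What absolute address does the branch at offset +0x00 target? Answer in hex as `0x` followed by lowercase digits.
0x8f76

+0x00: 0c 48 ⇒ word 0x480c (little)
  top 5b → 0x9 → jmp [J]
  [10:0] imm=12 = $12
  target = base 0x8f68 + off 0x00 + 2 + imm 12 = 0x8f76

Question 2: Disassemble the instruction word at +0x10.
+0x10: 58 90 ⇒ word 0x9058 (little)
  op=0x9058>>11=0x12 ⇒ andi (RI)
  rd: (w>>7)&0xf=0x0 → r0
  imm: (w>>0)&0x7f=0x58 → $88

andi r0, $88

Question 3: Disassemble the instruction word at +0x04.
off 0x04: read 24 90 as little → 0x9024
  top 5b → 0x12 → andi [RI]
  [10:7] rd=0 = r0
  [6:0] imm=36 = $36

andi r0, $36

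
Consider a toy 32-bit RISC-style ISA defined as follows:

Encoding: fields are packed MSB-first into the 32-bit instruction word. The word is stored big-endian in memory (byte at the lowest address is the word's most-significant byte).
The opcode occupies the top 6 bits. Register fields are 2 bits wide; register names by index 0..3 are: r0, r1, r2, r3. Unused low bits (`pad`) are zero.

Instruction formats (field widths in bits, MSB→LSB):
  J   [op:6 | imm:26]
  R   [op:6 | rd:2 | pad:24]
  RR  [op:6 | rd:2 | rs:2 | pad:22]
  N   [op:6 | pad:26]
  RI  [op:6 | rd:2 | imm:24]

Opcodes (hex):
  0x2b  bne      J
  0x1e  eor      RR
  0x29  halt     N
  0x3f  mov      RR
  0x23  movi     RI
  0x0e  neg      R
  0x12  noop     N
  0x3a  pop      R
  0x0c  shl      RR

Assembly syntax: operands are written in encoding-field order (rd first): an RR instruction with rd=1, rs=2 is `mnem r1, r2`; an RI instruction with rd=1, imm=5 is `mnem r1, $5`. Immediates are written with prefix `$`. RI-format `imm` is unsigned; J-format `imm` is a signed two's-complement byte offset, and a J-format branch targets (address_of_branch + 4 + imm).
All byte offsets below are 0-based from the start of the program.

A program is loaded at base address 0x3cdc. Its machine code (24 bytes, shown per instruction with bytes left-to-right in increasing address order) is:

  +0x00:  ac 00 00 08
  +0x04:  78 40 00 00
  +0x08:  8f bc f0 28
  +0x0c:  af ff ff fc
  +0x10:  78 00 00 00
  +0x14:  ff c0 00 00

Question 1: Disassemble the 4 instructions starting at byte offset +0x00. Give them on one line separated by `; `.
bne $8; eor r0, r1; movi r3, $12382248; bne $-4

@+00  big-endian(ac 00 00 08) = 0xac000008
  op=0xac000008>>26=0x2b ⇒ bne (J)
  imm: (w>>0)&0x3ffffff=0x8 → $8
@+04  big-endian(78 40 00 00) = 0x78400000
  op=0x78400000>>26=0x1e ⇒ eor (RR)
  rd: (w>>24)&0x3=0x0 → r0
  rs: (w>>22)&0x3=0x1 → r1
@+08  big-endian(8f bc f0 28) = 0x8fbcf028
  op=0x8fbcf028>>26=0x23 ⇒ movi (RI)
  rd: (w>>24)&0x3=0x3 → r3
  imm: (w>>0)&0xffffff=0xbcf028 → $12382248
@+0c  big-endian(af ff ff fc) = 0xaffffffc
  op=0xaffffffc>>26=0x2b ⇒ bne (J)
  imm: (w>>0)&0x3ffffff=0x3fffffc (s26→-4) → $-4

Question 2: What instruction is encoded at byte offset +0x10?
@+10  big-endian(78 00 00 00) = 0x78000000
  opcode bits[31:26]=0x1e: eor/RR
  rd: (w>>24)&0x3=0x0 → r0
  rs: (w>>22)&0x3=0x0 → r0

eor r0, r0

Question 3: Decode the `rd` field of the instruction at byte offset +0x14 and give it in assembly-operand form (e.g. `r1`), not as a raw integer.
r3

+0x14: ff c0 00 00 ⇒ word 0xffc00000 (big)
  top 6b → 0x3f → mov [RR]
  rd: (w>>24)&0x3=0x3 → r3
  rs: (w>>22)&0x3=0x3 → r3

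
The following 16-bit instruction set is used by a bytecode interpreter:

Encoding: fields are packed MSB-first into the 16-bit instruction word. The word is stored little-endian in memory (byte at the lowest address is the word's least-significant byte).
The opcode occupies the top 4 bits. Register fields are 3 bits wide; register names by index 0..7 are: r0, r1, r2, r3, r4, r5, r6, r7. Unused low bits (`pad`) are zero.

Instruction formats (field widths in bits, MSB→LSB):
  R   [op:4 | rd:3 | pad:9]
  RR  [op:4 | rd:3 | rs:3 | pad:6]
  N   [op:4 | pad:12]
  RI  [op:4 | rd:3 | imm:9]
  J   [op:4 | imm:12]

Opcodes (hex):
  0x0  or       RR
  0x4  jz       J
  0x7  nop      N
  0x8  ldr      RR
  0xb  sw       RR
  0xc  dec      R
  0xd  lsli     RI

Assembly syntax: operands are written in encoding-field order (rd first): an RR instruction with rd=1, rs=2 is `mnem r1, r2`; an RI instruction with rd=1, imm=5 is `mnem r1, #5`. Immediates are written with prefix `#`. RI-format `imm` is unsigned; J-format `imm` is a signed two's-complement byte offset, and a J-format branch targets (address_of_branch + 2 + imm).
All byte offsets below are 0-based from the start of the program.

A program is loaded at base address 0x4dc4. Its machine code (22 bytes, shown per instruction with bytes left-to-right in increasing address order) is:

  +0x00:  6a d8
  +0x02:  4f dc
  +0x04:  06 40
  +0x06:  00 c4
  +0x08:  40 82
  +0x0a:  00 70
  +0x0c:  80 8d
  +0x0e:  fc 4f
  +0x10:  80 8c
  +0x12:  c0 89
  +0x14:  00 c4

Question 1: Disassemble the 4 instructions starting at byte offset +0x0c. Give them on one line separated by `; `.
@+0c  little-endian(80 8d) = 0x8d80
  top 4b → 0x8 → ldr [RR]
  rd@[11:9]=0x6 ⇒ r6
  rs@[8:6]=0x6 ⇒ r6
@+0e  little-endian(fc 4f) = 0x4ffc
  top 4b → 0x4 → jz [J]
  imm@[11:0]=0xffc (s12→-4) ⇒ #-4
@+10  little-endian(80 8c) = 0x8c80
  top 4b → 0x8 → ldr [RR]
  rd@[11:9]=0x6 ⇒ r6
  rs@[8:6]=0x2 ⇒ r2
@+12  little-endian(c0 89) = 0x89c0
  top 4b → 0x8 → ldr [RR]
  rd@[11:9]=0x4 ⇒ r4
  rs@[8:6]=0x7 ⇒ r7

ldr r6, r6; jz #-4; ldr r6, r2; ldr r4, r7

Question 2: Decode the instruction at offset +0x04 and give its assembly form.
jz #6

@+04  little-endian(06 40) = 0x4006
  op=0x4006>>12=0x4 ⇒ jz (J)
  imm: (w>>0)&0xfff=0x6 → #6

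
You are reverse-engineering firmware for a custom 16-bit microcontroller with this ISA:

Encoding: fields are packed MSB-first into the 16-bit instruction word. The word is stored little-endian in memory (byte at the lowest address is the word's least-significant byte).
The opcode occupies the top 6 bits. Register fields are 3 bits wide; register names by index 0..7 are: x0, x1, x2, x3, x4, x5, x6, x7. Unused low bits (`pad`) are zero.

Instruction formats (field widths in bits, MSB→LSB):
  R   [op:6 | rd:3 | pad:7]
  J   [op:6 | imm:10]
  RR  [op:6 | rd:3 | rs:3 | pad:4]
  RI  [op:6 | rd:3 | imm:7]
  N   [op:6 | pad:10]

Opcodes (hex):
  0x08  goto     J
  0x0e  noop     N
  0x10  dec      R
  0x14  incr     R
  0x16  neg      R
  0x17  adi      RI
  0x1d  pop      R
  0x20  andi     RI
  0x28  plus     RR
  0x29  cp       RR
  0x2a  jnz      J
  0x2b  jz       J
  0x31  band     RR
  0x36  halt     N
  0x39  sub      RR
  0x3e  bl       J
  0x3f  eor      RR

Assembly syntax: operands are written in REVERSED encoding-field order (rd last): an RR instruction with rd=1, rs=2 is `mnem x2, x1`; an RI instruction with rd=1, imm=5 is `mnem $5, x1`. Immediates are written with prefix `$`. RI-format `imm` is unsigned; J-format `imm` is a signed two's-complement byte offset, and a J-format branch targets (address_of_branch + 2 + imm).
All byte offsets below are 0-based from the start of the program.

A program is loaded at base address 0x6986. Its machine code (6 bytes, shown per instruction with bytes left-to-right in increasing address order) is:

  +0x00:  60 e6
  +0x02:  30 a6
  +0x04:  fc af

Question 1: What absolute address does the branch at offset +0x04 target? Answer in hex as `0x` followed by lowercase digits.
0x6988

off 0x04: read fc af as little → 0xaffc
  opcode bits[15:10]=0x2b: jz/J
  [9:0] imm=1020 (s10→-4) = $-4
  target = base 0x6986 + off 0x04 + 2 + imm -4 = 0x6988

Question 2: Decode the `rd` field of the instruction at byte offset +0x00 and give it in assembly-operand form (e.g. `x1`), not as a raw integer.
x4

[00] 60 e6 → 0xe660
  top 6b → 0x39 → sub [RR]
  [9:7] rd=4 = x4
  [6:4] rs=6 = x6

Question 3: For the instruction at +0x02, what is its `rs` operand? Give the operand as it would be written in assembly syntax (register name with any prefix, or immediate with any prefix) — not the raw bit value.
x3

+0x02: 30 a6 ⇒ word 0xa630 (little)
  opcode bits[15:10]=0x29: cp/RR
  rd@[9:7]=0x4 ⇒ x4
  rs@[6:4]=0x3 ⇒ x3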